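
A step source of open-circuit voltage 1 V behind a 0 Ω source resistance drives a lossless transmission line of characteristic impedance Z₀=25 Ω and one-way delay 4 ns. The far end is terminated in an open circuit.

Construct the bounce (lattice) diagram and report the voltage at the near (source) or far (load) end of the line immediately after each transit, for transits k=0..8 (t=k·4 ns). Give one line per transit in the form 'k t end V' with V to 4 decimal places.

0 0 source 1.0000
1 4 load 2.0000
2 8 source 1.0000
3 12 load 0.0000
4 16 source 1.0000
5 20 load 2.0000
6 24 source 1.0000
7 28 load 0.0000
8 32 source 1.0000

Γ_L=1.000000, Γ_S=-1.000000; launch V₁=1·25/25=1.000000
k=0 src: V=1.0000
k=1 load: inc=1.000000, refl=1.000000·1.000000=1.0000; V=0.000000+1.000000+1.000000=2.0000
k=2 src: inc=1.000000, refl=1.000000·-1.000000=-1.0000; V=1.000000+1.000000+-1.000000=1.0000
k=3 load: inc=-1.000000, refl=-1.000000·1.000000=-1.0000; V=2.000000+-1.000000+-1.000000=0.0000
k=4 src: inc=-1.000000, refl=-1.000000·-1.000000=1.0000; V=1.000000+-1.000000+1.000000=1.0000
k=5 load: inc=1.000000, refl=1.000000·1.000000=1.0000; V=0.000000+1.000000+1.000000=2.0000
k=6 src: inc=1.000000, refl=1.000000·-1.000000=-1.0000; V=1.000000+1.000000+-1.000000=1.0000
k=7 load: inc=-1.000000, refl=-1.000000·1.000000=-1.0000; V=2.000000+-1.000000+-1.000000=0.0000
k=8 src: inc=-1.000000, refl=-1.000000·-1.000000=1.0000; V=1.000000+-1.000000+1.000000=1.0000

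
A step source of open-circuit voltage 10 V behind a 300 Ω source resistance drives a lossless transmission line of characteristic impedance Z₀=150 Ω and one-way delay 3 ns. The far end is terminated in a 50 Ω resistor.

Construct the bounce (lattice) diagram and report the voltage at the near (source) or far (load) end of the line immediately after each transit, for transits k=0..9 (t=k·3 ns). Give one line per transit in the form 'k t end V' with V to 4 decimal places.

Γ_L=-0.500000, Γ_S=0.333333; launch V₁=10·150/450=3.333333
k=0 src: V=3.3333
k=1 load: inc=3.333333, refl=3.333333·-0.500000=-1.6667; V=0.000000+3.333333+-1.666667=1.6667
k=2 src: inc=-1.666667, refl=-1.666667·0.333333=-0.5556; V=3.333333+-1.666667+-0.555556=1.1111
k=3 load: inc=-0.555556, refl=-0.555556·-0.500000=0.2778; V=1.666667+-0.555556+0.277778=1.3889
k=4 src: inc=0.277778, refl=0.277778·0.333333=0.0926; V=1.111111+0.277778+0.092593=1.4815
k=5 load: inc=0.092593, refl=0.092593·-0.500000=-0.0463; V=1.388889+0.092593+-0.046296=1.4352
k=6 src: inc=-0.046296, refl=-0.046296·0.333333=-0.0154; V=1.481481+-0.046296+-0.015432=1.4198
k=7 load: inc=-0.015432, refl=-0.015432·-0.500000=0.0077; V=1.435185+-0.015432+0.007716=1.4275
k=8 src: inc=0.007716, refl=0.007716·0.333333=0.0026; V=1.419753+0.007716+0.002572=1.4300
k=9 load: inc=0.002572, refl=0.002572·-0.500000=-0.0013; V=1.427469+0.002572+-0.001286=1.4288

0 0 source 3.3333
1 3 load 1.6667
2 6 source 1.1111
3 9 load 1.3889
4 12 source 1.4815
5 15 load 1.4352
6 18 source 1.4198
7 21 load 1.4275
8 24 source 1.4300
9 27 load 1.4288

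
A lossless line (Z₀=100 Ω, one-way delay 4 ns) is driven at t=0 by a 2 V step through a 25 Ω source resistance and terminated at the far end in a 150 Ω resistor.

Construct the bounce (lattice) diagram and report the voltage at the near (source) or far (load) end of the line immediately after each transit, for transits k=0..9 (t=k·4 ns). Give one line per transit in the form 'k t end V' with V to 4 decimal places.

Γ_L=0.200000, Γ_S=-0.600000; launch V₁=2·100/125=1.600000
k=0 src: V=1.6000
k=1 load: inc=1.600000, refl=1.600000·0.200000=0.3200; V=0.000000+1.600000+0.320000=1.9200
k=2 src: inc=0.320000, refl=0.320000·-0.600000=-0.1920; V=1.600000+0.320000+-0.192000=1.7280
k=3 load: inc=-0.192000, refl=-0.192000·0.200000=-0.0384; V=1.920000+-0.192000+-0.038400=1.6896
k=4 src: inc=-0.038400, refl=-0.038400·-0.600000=0.0230; V=1.728000+-0.038400+0.023040=1.7126
k=5 load: inc=0.023040, refl=0.023040·0.200000=0.0046; V=1.689600+0.023040+0.004608=1.7172
k=6 src: inc=0.004608, refl=0.004608·-0.600000=-0.0028; V=1.712640+0.004608+-0.002765=1.7145
k=7 load: inc=-0.002765, refl=-0.002765·0.200000=-0.0006; V=1.717248+-0.002765+-0.000553=1.7139
k=8 src: inc=-0.000553, refl=-0.000553·-0.600000=0.0003; V=1.714483+-0.000553+0.000332=1.7143
k=9 load: inc=0.000332, refl=0.000332·0.200000=0.0001; V=1.713930+0.000332+0.000066=1.7143

0 0 source 1.6000
1 4 load 1.9200
2 8 source 1.7280
3 12 load 1.6896
4 16 source 1.7126
5 20 load 1.7172
6 24 source 1.7145
7 28 load 1.7139
8 32 source 1.7143
9 36 load 1.7143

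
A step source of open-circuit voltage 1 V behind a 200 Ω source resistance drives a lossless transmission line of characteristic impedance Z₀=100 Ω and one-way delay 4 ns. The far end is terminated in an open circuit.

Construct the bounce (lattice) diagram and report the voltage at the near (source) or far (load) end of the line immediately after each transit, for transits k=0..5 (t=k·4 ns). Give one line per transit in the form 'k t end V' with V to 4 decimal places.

0 0 source 0.3333
1 4 load 0.6667
2 8 source 0.7778
3 12 load 0.8889
4 16 source 0.9259
5 20 load 0.9630

Γ_L=1.000000, Γ_S=0.333333; launch V₁=1·100/300=0.333333
k=0 src: V=0.3333
k=1 load: inc=0.333333, refl=0.333333·1.000000=0.3333; V=0.000000+0.333333+0.333333=0.6667
k=2 src: inc=0.333333, refl=0.333333·0.333333=0.1111; V=0.333333+0.333333+0.111111=0.7778
k=3 load: inc=0.111111, refl=0.111111·1.000000=0.1111; V=0.666667+0.111111+0.111111=0.8889
k=4 src: inc=0.111111, refl=0.111111·0.333333=0.0370; V=0.777778+0.111111+0.037037=0.9259
k=5 load: inc=0.037037, refl=0.037037·1.000000=0.0370; V=0.888889+0.037037+0.037037=0.9630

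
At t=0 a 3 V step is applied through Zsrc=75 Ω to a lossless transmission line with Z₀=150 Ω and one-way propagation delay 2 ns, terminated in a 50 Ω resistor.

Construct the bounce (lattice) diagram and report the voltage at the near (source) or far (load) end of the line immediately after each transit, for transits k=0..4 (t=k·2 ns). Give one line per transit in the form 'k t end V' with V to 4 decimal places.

0 0 source 2.0000
1 2 load 1.0000
2 4 source 1.3333
3 6 load 1.1667
4 8 source 1.2222

Γ_L=-0.500000, Γ_S=-0.333333; launch V₁=3·150/225=2.000000
k=0 src: V=2.0000
k=1 load: inc=2.000000, refl=2.000000·-0.500000=-1.0000; V=0.000000+2.000000+-1.000000=1.0000
k=2 src: inc=-1.000000, refl=-1.000000·-0.333333=0.3333; V=2.000000+-1.000000+0.333333=1.3333
k=3 load: inc=0.333333, refl=0.333333·-0.500000=-0.1667; V=1.000000+0.333333+-0.166667=1.1667
k=4 src: inc=-0.166667, refl=-0.166667·-0.333333=0.0556; V=1.333333+-0.166667+0.055556=1.2222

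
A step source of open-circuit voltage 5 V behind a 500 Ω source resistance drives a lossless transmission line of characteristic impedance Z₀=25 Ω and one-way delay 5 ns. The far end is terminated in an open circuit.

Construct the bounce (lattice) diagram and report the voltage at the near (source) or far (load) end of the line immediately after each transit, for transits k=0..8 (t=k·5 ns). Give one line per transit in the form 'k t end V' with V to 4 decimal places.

Γ_L=1.000000, Γ_S=0.904762; launch V₁=5·25/525=0.238095
k=0 src: V=0.2381
k=1 load: inc=0.238095, refl=0.238095·1.000000=0.2381; V=0.000000+0.238095+0.238095=0.4762
k=2 src: inc=0.238095, refl=0.238095·0.904762=0.2154; V=0.238095+0.238095+0.215420=0.6916
k=3 load: inc=0.215420, refl=0.215420·1.000000=0.2154; V=0.476190+0.215420+0.215420=0.9070
k=4 src: inc=0.215420, refl=0.215420·0.904762=0.1949; V=0.691610+0.215420+0.194903=1.1019
k=5 load: inc=0.194903, refl=0.194903·1.000000=0.1949; V=0.907029+0.194903+0.194903=1.2968
k=6 src: inc=0.194903, refl=0.194903·0.904762=0.1763; V=1.101933+0.194903+0.176341=1.4732
k=7 load: inc=0.176341, refl=0.176341·1.000000=0.1763; V=1.296836+0.176341+0.176341=1.6495
k=8 src: inc=0.176341, refl=0.176341·0.904762=0.1595; V=1.473177+0.176341+0.159547=1.8091

0 0 source 0.2381
1 5 load 0.4762
2 10 source 0.6916
3 15 load 0.9070
4 20 source 1.1019
5 25 load 1.2968
6 30 source 1.4732
7 35 load 1.6495
8 40 source 1.8091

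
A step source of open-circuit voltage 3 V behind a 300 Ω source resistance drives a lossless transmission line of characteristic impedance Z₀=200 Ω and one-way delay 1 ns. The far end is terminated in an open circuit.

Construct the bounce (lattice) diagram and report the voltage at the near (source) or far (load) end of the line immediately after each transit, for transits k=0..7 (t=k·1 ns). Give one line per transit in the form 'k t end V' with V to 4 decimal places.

0 0 source 1.2000
1 1 load 2.4000
2 2 source 2.6400
3 3 load 2.8800
4 4 source 2.9280
5 5 load 2.9760
6 6 source 2.9856
7 7 load 2.9952

Γ_L=1.000000, Γ_S=0.200000; launch V₁=3·200/500=1.200000
k=0 src: V=1.2000
k=1 load: inc=1.200000, refl=1.200000·1.000000=1.2000; V=0.000000+1.200000+1.200000=2.4000
k=2 src: inc=1.200000, refl=1.200000·0.200000=0.2400; V=1.200000+1.200000+0.240000=2.6400
k=3 load: inc=0.240000, refl=0.240000·1.000000=0.2400; V=2.400000+0.240000+0.240000=2.8800
k=4 src: inc=0.240000, refl=0.240000·0.200000=0.0480; V=2.640000+0.240000+0.048000=2.9280
k=5 load: inc=0.048000, refl=0.048000·1.000000=0.0480; V=2.880000+0.048000+0.048000=2.9760
k=6 src: inc=0.048000, refl=0.048000·0.200000=0.0096; V=2.928000+0.048000+0.009600=2.9856
k=7 load: inc=0.009600, refl=0.009600·1.000000=0.0096; V=2.976000+0.009600+0.009600=2.9952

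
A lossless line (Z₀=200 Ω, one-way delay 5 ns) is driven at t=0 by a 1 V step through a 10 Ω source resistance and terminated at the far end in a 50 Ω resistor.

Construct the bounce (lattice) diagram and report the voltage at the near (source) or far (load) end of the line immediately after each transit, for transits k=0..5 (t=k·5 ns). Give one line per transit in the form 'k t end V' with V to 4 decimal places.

0 0 source 0.9524
1 5 load 0.3810
2 10 source 0.8980
3 15 load 0.5878
4 20 source 0.8684
5 25 load 0.7000

Γ_L=-0.600000, Γ_S=-0.904762; launch V₁=1·200/210=0.952381
k=0 src: V=0.9524
k=1 load: inc=0.952381, refl=0.952381·-0.600000=-0.5714; V=0.000000+0.952381+-0.571429=0.3810
k=2 src: inc=-0.571429, refl=-0.571429·-0.904762=0.5170; V=0.952381+-0.571429+0.517007=0.8980
k=3 load: inc=0.517007, refl=0.517007·-0.600000=-0.3102; V=0.380952+0.517007+-0.310204=0.5878
k=4 src: inc=-0.310204, refl=-0.310204·-0.904762=0.2807; V=0.897959+-0.310204+0.280661=0.8684
k=5 load: inc=0.280661, refl=0.280661·-0.600000=-0.1684; V=0.587755+0.280661+-0.168397=0.7000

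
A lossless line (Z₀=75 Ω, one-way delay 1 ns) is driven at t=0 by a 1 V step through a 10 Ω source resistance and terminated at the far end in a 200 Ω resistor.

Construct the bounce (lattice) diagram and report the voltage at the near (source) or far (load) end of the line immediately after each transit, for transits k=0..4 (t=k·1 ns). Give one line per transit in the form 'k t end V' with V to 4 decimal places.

Γ_L=0.454545, Γ_S=-0.764706; launch V₁=1·75/85=0.882353
k=0 src: V=0.8824
k=1 load: inc=0.882353, refl=0.882353·0.454545=0.4011; V=0.000000+0.882353+0.401070=1.2834
k=2 src: inc=0.401070, refl=0.401070·-0.764706=-0.3067; V=0.882353+0.401070+-0.306700=0.9767
k=3 load: inc=-0.306700, refl=-0.306700·0.454545=-0.1394; V=1.283422+-0.306700+-0.139409=0.8373
k=4 src: inc=-0.139409, refl=-0.139409·-0.764706=0.1066; V=0.976722+-0.139409+0.106607=0.9439

0 0 source 0.8824
1 1 load 1.2834
2 2 source 0.9767
3 3 load 0.8373
4 4 source 0.9439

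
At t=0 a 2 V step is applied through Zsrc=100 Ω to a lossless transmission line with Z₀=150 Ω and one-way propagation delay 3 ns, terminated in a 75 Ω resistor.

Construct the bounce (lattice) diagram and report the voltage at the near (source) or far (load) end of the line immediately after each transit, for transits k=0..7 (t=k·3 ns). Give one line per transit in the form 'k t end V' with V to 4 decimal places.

0 0 source 1.2000
1 3 load 0.8000
2 6 source 0.8800
3 9 load 0.8533
4 12 source 0.8587
5 15 load 0.8569
6 18 source 0.8572
7 21 load 0.8571

Γ_L=-0.333333, Γ_S=-0.200000; launch V₁=2·150/250=1.200000
k=0 src: V=1.2000
k=1 load: inc=1.200000, refl=1.200000·-0.333333=-0.4000; V=0.000000+1.200000+-0.400000=0.8000
k=2 src: inc=-0.400000, refl=-0.400000·-0.200000=0.0800; V=1.200000+-0.400000+0.080000=0.8800
k=3 load: inc=0.080000, refl=0.080000·-0.333333=-0.0267; V=0.800000+0.080000+-0.026667=0.8533
k=4 src: inc=-0.026667, refl=-0.026667·-0.200000=0.0053; V=0.880000+-0.026667+0.005333=0.8587
k=5 load: inc=0.005333, refl=0.005333·-0.333333=-0.0018; V=0.853333+0.005333+-0.001778=0.8569
k=6 src: inc=-0.001778, refl=-0.001778·-0.200000=0.0004; V=0.858667+-0.001778+0.000356=0.8572
k=7 load: inc=0.000356, refl=0.000356·-0.333333=-0.0001; V=0.856889+0.000356+-0.000119=0.8571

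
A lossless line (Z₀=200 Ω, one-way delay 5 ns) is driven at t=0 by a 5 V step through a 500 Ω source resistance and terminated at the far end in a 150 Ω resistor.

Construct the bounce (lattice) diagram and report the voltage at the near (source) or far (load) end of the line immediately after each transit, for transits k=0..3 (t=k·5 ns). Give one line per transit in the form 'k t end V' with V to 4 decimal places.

0 0 source 1.4286
1 5 load 1.2245
2 10 source 1.1370
3 15 load 1.1495

Γ_L=-0.142857, Γ_S=0.428571; launch V₁=5·200/700=1.428571
k=0 src: V=1.4286
k=1 load: inc=1.428571, refl=1.428571·-0.142857=-0.2041; V=0.000000+1.428571+-0.204082=1.2245
k=2 src: inc=-0.204082, refl=-0.204082·0.428571=-0.0875; V=1.428571+-0.204082+-0.087464=1.1370
k=3 load: inc=-0.087464, refl=-0.087464·-0.142857=0.0125; V=1.224490+-0.087464+0.012495=1.1495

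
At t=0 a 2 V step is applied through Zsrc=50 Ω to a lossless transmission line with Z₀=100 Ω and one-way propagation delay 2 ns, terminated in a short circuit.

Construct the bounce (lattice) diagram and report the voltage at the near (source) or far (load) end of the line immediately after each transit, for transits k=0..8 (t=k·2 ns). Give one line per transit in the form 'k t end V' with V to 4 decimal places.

Γ_L=-1.000000, Γ_S=-0.333333; launch V₁=2·100/150=1.333333
k=0 src: V=1.3333
k=1 load: inc=1.333333, refl=1.333333·-1.000000=-1.3333; V=0.000000+1.333333+-1.333333=0.0000
k=2 src: inc=-1.333333, refl=-1.333333·-0.333333=0.4444; V=1.333333+-1.333333+0.444444=0.4444
k=3 load: inc=0.444444, refl=0.444444·-1.000000=-0.4444; V=0.000000+0.444444+-0.444444=0.0000
k=4 src: inc=-0.444444, refl=-0.444444·-0.333333=0.1481; V=0.444444+-0.444444+0.148148=0.1481
k=5 load: inc=0.148148, refl=0.148148·-1.000000=-0.1481; V=0.000000+0.148148+-0.148148=0.0000
k=6 src: inc=-0.148148, refl=-0.148148·-0.333333=0.0494; V=0.148148+-0.148148+0.049383=0.0494
k=7 load: inc=0.049383, refl=0.049383·-1.000000=-0.0494; V=0.000000+0.049383+-0.049383=0.0000
k=8 src: inc=-0.049383, refl=-0.049383·-0.333333=0.0165; V=0.049383+-0.049383+0.016461=0.0165

0 0 source 1.3333
1 2 load 0.0000
2 4 source 0.4444
3 6 load 0.0000
4 8 source 0.1481
5 10 load 0.0000
6 12 source 0.0494
7 14 load 0.0000
8 16 source 0.0165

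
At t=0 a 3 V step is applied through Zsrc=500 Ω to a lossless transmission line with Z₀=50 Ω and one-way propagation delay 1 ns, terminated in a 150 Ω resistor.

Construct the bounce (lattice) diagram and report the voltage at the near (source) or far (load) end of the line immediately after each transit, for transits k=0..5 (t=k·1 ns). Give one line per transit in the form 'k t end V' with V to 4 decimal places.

Γ_L=0.500000, Γ_S=0.818182; launch V₁=3·50/550=0.272727
k=0 src: V=0.2727
k=1 load: inc=0.272727, refl=0.272727·0.500000=0.1364; V=0.000000+0.272727+0.136364=0.4091
k=2 src: inc=0.136364, refl=0.136364·0.818182=0.1116; V=0.272727+0.136364+0.111570=0.5207
k=3 load: inc=0.111570, refl=0.111570·0.500000=0.0558; V=0.409091+0.111570+0.055785=0.5764
k=4 src: inc=0.055785, refl=0.055785·0.818182=0.0456; V=0.520661+0.055785+0.045642=0.6221
k=5 load: inc=0.045642, refl=0.045642·0.500000=0.0228; V=0.576446+0.045642+0.022821=0.6449

0 0 source 0.2727
1 1 load 0.4091
2 2 source 0.5207
3 3 load 0.5764
4 4 source 0.6221
5 5 load 0.6449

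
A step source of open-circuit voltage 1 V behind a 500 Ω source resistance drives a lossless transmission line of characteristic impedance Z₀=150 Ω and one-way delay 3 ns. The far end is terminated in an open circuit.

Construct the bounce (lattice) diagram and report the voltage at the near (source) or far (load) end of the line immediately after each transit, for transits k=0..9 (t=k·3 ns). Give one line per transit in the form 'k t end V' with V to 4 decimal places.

0 0 source 0.2308
1 3 load 0.4615
2 6 source 0.5858
3 9 load 0.7101
4 12 source 0.7770
5 15 load 0.8439
6 18 source 0.8799
7 21 load 0.9159
8 24 source 0.9353
9 27 load 0.9547

Γ_L=1.000000, Γ_S=0.538462; launch V₁=1·150/650=0.230769
k=0 src: V=0.2308
k=1 load: inc=0.230769, refl=0.230769·1.000000=0.2308; V=0.000000+0.230769+0.230769=0.4615
k=2 src: inc=0.230769, refl=0.230769·0.538462=0.1243; V=0.230769+0.230769+0.124260=0.5858
k=3 load: inc=0.124260, refl=0.124260·1.000000=0.1243; V=0.461538+0.124260+0.124260=0.7101
k=4 src: inc=0.124260, refl=0.124260·0.538462=0.0669; V=0.585799+0.124260+0.066909=0.7770
k=5 load: inc=0.066909, refl=0.066909·1.000000=0.0669; V=0.710059+0.066909+0.066909=0.8439
k=6 src: inc=0.066909, refl=0.066909·0.538462=0.0360; V=0.776969+0.066909+0.036028=0.8799
k=7 load: inc=0.036028, refl=0.036028·1.000000=0.0360; V=0.843878+0.036028+0.036028=0.9159
k=8 src: inc=0.036028, refl=0.036028·0.538462=0.0194; V=0.879906+0.036028+0.019400=0.9353
k=9 load: inc=0.019400, refl=0.019400·1.000000=0.0194; V=0.915934+0.019400+0.019400=0.9547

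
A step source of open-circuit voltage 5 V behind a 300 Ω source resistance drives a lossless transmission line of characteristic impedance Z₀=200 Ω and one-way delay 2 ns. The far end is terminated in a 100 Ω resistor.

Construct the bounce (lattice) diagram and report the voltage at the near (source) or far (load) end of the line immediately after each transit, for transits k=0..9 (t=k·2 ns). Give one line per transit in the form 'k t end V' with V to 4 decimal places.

0 0 source 2.0000
1 2 load 1.3333
2 4 source 1.2000
3 6 load 1.2444
4 8 source 1.2533
5 10 load 1.2504
6 12 source 1.2498
7 14 load 1.2500
8 16 source 1.2500
9 18 load 1.2500

Γ_L=-0.333333, Γ_S=0.200000; launch V₁=5·200/500=2.000000
k=0 src: V=2.0000
k=1 load: inc=2.000000, refl=2.000000·-0.333333=-0.6667; V=0.000000+2.000000+-0.666667=1.3333
k=2 src: inc=-0.666667, refl=-0.666667·0.200000=-0.1333; V=2.000000+-0.666667+-0.133333=1.2000
k=3 load: inc=-0.133333, refl=-0.133333·-0.333333=0.0444; V=1.333333+-0.133333+0.044444=1.2444
k=4 src: inc=0.044444, refl=0.044444·0.200000=0.0089; V=1.200000+0.044444+0.008889=1.2533
k=5 load: inc=0.008889, refl=0.008889·-0.333333=-0.0030; V=1.244444+0.008889+-0.002963=1.2504
k=6 src: inc=-0.002963, refl=-0.002963·0.200000=-0.0006; V=1.253333+-0.002963+-0.000593=1.2498
k=7 load: inc=-0.000593, refl=-0.000593·-0.333333=0.0002; V=1.250370+-0.000593+0.000198=1.2500
k=8 src: inc=0.000198, refl=0.000198·0.200000=0.0000; V=1.249778+0.000198+0.000040=1.2500
k=9 load: inc=0.000040, refl=0.000040·-0.333333=-0.0000; V=1.249975+0.000040+-0.000013=1.2500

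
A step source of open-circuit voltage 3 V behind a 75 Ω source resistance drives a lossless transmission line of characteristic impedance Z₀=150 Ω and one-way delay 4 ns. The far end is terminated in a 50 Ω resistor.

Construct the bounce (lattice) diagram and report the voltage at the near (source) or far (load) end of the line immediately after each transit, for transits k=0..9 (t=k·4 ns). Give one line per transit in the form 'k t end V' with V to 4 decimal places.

0 0 source 2.0000
1 4 load 1.0000
2 8 source 1.3333
3 12 load 1.1667
4 16 source 1.2222
5 20 load 1.1944
6 24 source 1.2037
7 28 load 1.1991
8 32 source 1.2006
9 36 load 1.1998

Γ_L=-0.500000, Γ_S=-0.333333; launch V₁=3·150/225=2.000000
k=0 src: V=2.0000
k=1 load: inc=2.000000, refl=2.000000·-0.500000=-1.0000; V=0.000000+2.000000+-1.000000=1.0000
k=2 src: inc=-1.000000, refl=-1.000000·-0.333333=0.3333; V=2.000000+-1.000000+0.333333=1.3333
k=3 load: inc=0.333333, refl=0.333333·-0.500000=-0.1667; V=1.000000+0.333333+-0.166667=1.1667
k=4 src: inc=-0.166667, refl=-0.166667·-0.333333=0.0556; V=1.333333+-0.166667+0.055556=1.2222
k=5 load: inc=0.055556, refl=0.055556·-0.500000=-0.0278; V=1.166667+0.055556+-0.027778=1.1944
k=6 src: inc=-0.027778, refl=-0.027778·-0.333333=0.0093; V=1.222222+-0.027778+0.009259=1.2037
k=7 load: inc=0.009259, refl=0.009259·-0.500000=-0.0046; V=1.194444+0.009259+-0.004630=1.1991
k=8 src: inc=-0.004630, refl=-0.004630·-0.333333=0.0015; V=1.203704+-0.004630+0.001543=1.2006
k=9 load: inc=0.001543, refl=0.001543·-0.500000=-0.0008; V=1.199074+0.001543+-0.000772=1.1998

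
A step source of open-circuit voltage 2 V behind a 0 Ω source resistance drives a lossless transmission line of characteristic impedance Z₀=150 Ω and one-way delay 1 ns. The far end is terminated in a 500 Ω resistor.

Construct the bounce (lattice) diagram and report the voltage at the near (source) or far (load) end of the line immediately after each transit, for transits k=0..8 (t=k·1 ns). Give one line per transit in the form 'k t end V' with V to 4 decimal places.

0 0 source 2.0000
1 1 load 3.0769
2 2 source 2.0000
3 3 load 1.4201
4 4 source 2.0000
5 5 load 2.3122
6 6 source 2.0000
7 7 load 1.8319
8 8 source 2.0000

Γ_L=0.538462, Γ_S=-1.000000; launch V₁=2·150/150=2.000000
k=0 src: V=2.0000
k=1 load: inc=2.000000, refl=2.000000·0.538462=1.0769; V=0.000000+2.000000+1.076923=3.0769
k=2 src: inc=1.076923, refl=1.076923·-1.000000=-1.0769; V=2.000000+1.076923+-1.076923=2.0000
k=3 load: inc=-1.076923, refl=-1.076923·0.538462=-0.5799; V=3.076923+-1.076923+-0.579882=1.4201
k=4 src: inc=-0.579882, refl=-0.579882·-1.000000=0.5799; V=2.000000+-0.579882+0.579882=2.0000
k=5 load: inc=0.579882, refl=0.579882·0.538462=0.3122; V=1.420118+0.579882+0.312244=2.3122
k=6 src: inc=0.312244, refl=0.312244·-1.000000=-0.3122; V=2.000000+0.312244+-0.312244=2.0000
k=7 load: inc=-0.312244, refl=-0.312244·0.538462=-0.1681; V=2.312244+-0.312244+-0.168131=1.8319
k=8 src: inc=-0.168131, refl=-0.168131·-1.000000=0.1681; V=2.000000+-0.168131+0.168131=2.0000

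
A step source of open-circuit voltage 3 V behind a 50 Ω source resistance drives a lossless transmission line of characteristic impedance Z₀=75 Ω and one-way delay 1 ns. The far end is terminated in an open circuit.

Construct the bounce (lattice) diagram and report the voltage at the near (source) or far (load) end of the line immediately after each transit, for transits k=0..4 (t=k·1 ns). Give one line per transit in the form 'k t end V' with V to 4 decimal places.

Γ_L=1.000000, Γ_S=-0.200000; launch V₁=3·75/125=1.800000
k=0 src: V=1.8000
k=1 load: inc=1.800000, refl=1.800000·1.000000=1.8000; V=0.000000+1.800000+1.800000=3.6000
k=2 src: inc=1.800000, refl=1.800000·-0.200000=-0.3600; V=1.800000+1.800000+-0.360000=3.2400
k=3 load: inc=-0.360000, refl=-0.360000·1.000000=-0.3600; V=3.600000+-0.360000+-0.360000=2.8800
k=4 src: inc=-0.360000, refl=-0.360000·-0.200000=0.0720; V=3.240000+-0.360000+0.072000=2.9520

0 0 source 1.8000
1 1 load 3.6000
2 2 source 3.2400
3 3 load 2.8800
4 4 source 2.9520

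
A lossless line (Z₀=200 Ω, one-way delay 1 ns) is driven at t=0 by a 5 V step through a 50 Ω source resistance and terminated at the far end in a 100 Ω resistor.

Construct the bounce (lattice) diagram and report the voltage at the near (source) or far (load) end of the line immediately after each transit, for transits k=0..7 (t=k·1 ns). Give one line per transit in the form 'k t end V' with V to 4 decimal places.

Γ_L=-0.333333, Γ_S=-0.600000; launch V₁=5·200/250=4.000000
k=0 src: V=4.0000
k=1 load: inc=4.000000, refl=4.000000·-0.333333=-1.3333; V=0.000000+4.000000+-1.333333=2.6667
k=2 src: inc=-1.333333, refl=-1.333333·-0.600000=0.8000; V=4.000000+-1.333333+0.800000=3.4667
k=3 load: inc=0.800000, refl=0.800000·-0.333333=-0.2667; V=2.666667+0.800000+-0.266667=3.2000
k=4 src: inc=-0.266667, refl=-0.266667·-0.600000=0.1600; V=3.466667+-0.266667+0.160000=3.3600
k=5 load: inc=0.160000, refl=0.160000·-0.333333=-0.0533; V=3.200000+0.160000+-0.053333=3.3067
k=6 src: inc=-0.053333, refl=-0.053333·-0.600000=0.0320; V=3.360000+-0.053333+0.032000=3.3387
k=7 load: inc=0.032000, refl=0.032000·-0.333333=-0.0107; V=3.306667+0.032000+-0.010667=3.3280

0 0 source 4.0000
1 1 load 2.6667
2 2 source 3.4667
3 3 load 3.2000
4 4 source 3.3600
5 5 load 3.3067
6 6 source 3.3387
7 7 load 3.3280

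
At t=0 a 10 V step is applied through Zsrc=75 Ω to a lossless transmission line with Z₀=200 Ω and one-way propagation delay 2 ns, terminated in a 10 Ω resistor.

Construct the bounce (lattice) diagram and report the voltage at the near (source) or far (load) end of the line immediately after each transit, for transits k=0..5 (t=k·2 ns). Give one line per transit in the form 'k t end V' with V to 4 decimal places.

0 0 source 7.2727
1 2 load 0.6926
2 4 source 3.6836
3 6 load 0.9775
4 8 source 2.2075
5 10 load 1.0946

Γ_L=-0.904762, Γ_S=-0.454545; launch V₁=10·200/275=7.272727
k=0 src: V=7.2727
k=1 load: inc=7.272727, refl=7.272727·-0.904762=-6.5801; V=0.000000+7.272727+-6.580087=0.6926
k=2 src: inc=-6.580087, refl=-6.580087·-0.454545=2.9909; V=7.272727+-6.580087+2.990948=3.6836
k=3 load: inc=2.990948, refl=2.990948·-0.904762=-2.7061; V=0.692641+2.990948+-2.706096=0.9775
k=4 src: inc=-2.706096, refl=-2.706096·-0.454545=1.2300; V=3.683589+-2.706096+1.230044=2.2075
k=5 load: inc=1.230044, refl=1.230044·-0.904762=-1.1129; V=0.977493+1.230044+-1.112897=1.0946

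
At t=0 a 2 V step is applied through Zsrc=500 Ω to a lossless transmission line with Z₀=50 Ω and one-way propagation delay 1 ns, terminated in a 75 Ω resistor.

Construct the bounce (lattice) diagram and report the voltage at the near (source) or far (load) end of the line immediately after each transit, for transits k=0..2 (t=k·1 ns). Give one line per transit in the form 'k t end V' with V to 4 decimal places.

Γ_L=0.200000, Γ_S=0.818182; launch V₁=2·50/550=0.181818
k=0 src: V=0.1818
k=1 load: inc=0.181818, refl=0.181818·0.200000=0.0364; V=0.000000+0.181818+0.036364=0.2182
k=2 src: inc=0.036364, refl=0.036364·0.818182=0.0298; V=0.181818+0.036364+0.029752=0.2479

0 0 source 0.1818
1 1 load 0.2182
2 2 source 0.2479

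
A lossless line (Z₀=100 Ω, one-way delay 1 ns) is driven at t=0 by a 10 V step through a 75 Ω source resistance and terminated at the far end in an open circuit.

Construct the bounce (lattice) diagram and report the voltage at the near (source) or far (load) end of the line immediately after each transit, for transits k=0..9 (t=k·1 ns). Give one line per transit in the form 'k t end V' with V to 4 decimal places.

0 0 source 5.7143
1 1 load 11.4286
2 2 source 10.6122
3 3 load 9.7959
4 4 source 9.9125
5 5 load 10.0292
6 6 source 10.0125
7 7 load 9.9958
8 8 source 9.9982
9 9 load 10.0006

Γ_L=1.000000, Γ_S=-0.142857; launch V₁=10·100/175=5.714286
k=0 src: V=5.7143
k=1 load: inc=5.714286, refl=5.714286·1.000000=5.7143; V=0.000000+5.714286+5.714286=11.4286
k=2 src: inc=5.714286, refl=5.714286·-0.142857=-0.8163; V=5.714286+5.714286+-0.816327=10.6122
k=3 load: inc=-0.816327, refl=-0.816327·1.000000=-0.8163; V=11.428571+-0.816327+-0.816327=9.7959
k=4 src: inc=-0.816327, refl=-0.816327·-0.142857=0.1166; V=10.612245+-0.816327+0.116618=9.9125
k=5 load: inc=0.116618, refl=0.116618·1.000000=0.1166; V=9.795918+0.116618+0.116618=10.0292
k=6 src: inc=0.116618, refl=0.116618·-0.142857=-0.0167; V=9.912536+0.116618+-0.016660=10.0125
k=7 load: inc=-0.016660, refl=-0.016660·1.000000=-0.0167; V=10.029155+-0.016660+-0.016660=9.9958
k=8 src: inc=-0.016660, refl=-0.016660·-0.142857=0.0024; V=10.012495+-0.016660+0.002380=9.9982
k=9 load: inc=0.002380, refl=0.002380·1.000000=0.0024; V=9.995835+0.002380+0.002380=10.0006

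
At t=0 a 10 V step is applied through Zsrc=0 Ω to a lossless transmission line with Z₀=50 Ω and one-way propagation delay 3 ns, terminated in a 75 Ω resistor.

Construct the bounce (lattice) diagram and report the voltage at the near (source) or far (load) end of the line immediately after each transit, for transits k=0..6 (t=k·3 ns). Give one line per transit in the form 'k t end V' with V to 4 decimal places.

0 0 source 10.0000
1 3 load 12.0000
2 6 source 10.0000
3 9 load 9.6000
4 12 source 10.0000
5 15 load 10.0800
6 18 source 10.0000

Γ_L=0.200000, Γ_S=-1.000000; launch V₁=10·50/50=10.000000
k=0 src: V=10.0000
k=1 load: inc=10.000000, refl=10.000000·0.200000=2.0000; V=0.000000+10.000000+2.000000=12.0000
k=2 src: inc=2.000000, refl=2.000000·-1.000000=-2.0000; V=10.000000+2.000000+-2.000000=10.0000
k=3 load: inc=-2.000000, refl=-2.000000·0.200000=-0.4000; V=12.000000+-2.000000+-0.400000=9.6000
k=4 src: inc=-0.400000, refl=-0.400000·-1.000000=0.4000; V=10.000000+-0.400000+0.400000=10.0000
k=5 load: inc=0.400000, refl=0.400000·0.200000=0.0800; V=9.600000+0.400000+0.080000=10.0800
k=6 src: inc=0.080000, refl=0.080000·-1.000000=-0.0800; V=10.000000+0.080000+-0.080000=10.0000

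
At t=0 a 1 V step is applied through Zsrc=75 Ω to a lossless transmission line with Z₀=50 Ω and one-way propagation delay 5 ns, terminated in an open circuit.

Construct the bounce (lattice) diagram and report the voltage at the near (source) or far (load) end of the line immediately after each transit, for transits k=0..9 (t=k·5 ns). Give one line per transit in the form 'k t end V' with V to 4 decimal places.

Γ_L=1.000000, Γ_S=0.200000; launch V₁=1·50/125=0.400000
k=0 src: V=0.4000
k=1 load: inc=0.400000, refl=0.400000·1.000000=0.4000; V=0.000000+0.400000+0.400000=0.8000
k=2 src: inc=0.400000, refl=0.400000·0.200000=0.0800; V=0.400000+0.400000+0.080000=0.8800
k=3 load: inc=0.080000, refl=0.080000·1.000000=0.0800; V=0.800000+0.080000+0.080000=0.9600
k=4 src: inc=0.080000, refl=0.080000·0.200000=0.0160; V=0.880000+0.080000+0.016000=0.9760
k=5 load: inc=0.016000, refl=0.016000·1.000000=0.0160; V=0.960000+0.016000+0.016000=0.9920
k=6 src: inc=0.016000, refl=0.016000·0.200000=0.0032; V=0.976000+0.016000+0.003200=0.9952
k=7 load: inc=0.003200, refl=0.003200·1.000000=0.0032; V=0.992000+0.003200+0.003200=0.9984
k=8 src: inc=0.003200, refl=0.003200·0.200000=0.0006; V=0.995200+0.003200+0.000640=0.9990
k=9 load: inc=0.000640, refl=0.000640·1.000000=0.0006; V=0.998400+0.000640+0.000640=0.9997

0 0 source 0.4000
1 5 load 0.8000
2 10 source 0.8800
3 15 load 0.9600
4 20 source 0.9760
5 25 load 0.9920
6 30 source 0.9952
7 35 load 0.9984
8 40 source 0.9990
9 45 load 0.9997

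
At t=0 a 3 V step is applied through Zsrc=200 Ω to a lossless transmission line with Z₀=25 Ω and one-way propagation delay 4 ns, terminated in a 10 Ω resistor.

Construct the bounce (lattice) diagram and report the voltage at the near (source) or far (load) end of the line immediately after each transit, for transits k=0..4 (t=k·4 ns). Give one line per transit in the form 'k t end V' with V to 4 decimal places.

Γ_L=-0.428571, Γ_S=0.777778; launch V₁=3·25/225=0.333333
k=0 src: V=0.3333
k=1 load: inc=0.333333, refl=0.333333·-0.428571=-0.1429; V=0.000000+0.333333+-0.142857=0.1905
k=2 src: inc=-0.142857, refl=-0.142857·0.777778=-0.1111; V=0.333333+-0.142857+-0.111111=0.0794
k=3 load: inc=-0.111111, refl=-0.111111·-0.428571=0.0476; V=0.190476+-0.111111+0.047619=0.1270
k=4 src: inc=0.047619, refl=0.047619·0.777778=0.0370; V=0.079365+0.047619+0.037037=0.1640

0 0 source 0.3333
1 4 load 0.1905
2 8 source 0.0794
3 12 load 0.1270
4 16 source 0.1640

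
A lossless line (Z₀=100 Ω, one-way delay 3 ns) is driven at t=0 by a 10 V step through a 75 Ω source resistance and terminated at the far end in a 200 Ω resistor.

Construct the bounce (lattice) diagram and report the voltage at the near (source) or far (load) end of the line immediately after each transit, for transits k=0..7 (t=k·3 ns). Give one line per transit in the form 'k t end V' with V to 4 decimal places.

Γ_L=0.333333, Γ_S=-0.142857; launch V₁=10·100/175=5.714286
k=0 src: V=5.7143
k=1 load: inc=5.714286, refl=5.714286·0.333333=1.9048; V=0.000000+5.714286+1.904762=7.6190
k=2 src: inc=1.904762, refl=1.904762·-0.142857=-0.2721; V=5.714286+1.904762+-0.272109=7.3469
k=3 load: inc=-0.272109, refl=-0.272109·0.333333=-0.0907; V=7.619048+-0.272109+-0.090703=7.2562
k=4 src: inc=-0.090703, refl=-0.090703·-0.142857=0.0130; V=7.346939+-0.090703+0.012958=7.2692
k=5 load: inc=0.012958, refl=0.012958·0.333333=0.0043; V=7.256236+0.012958+0.004319=7.2735
k=6 src: inc=0.004319, refl=0.004319·-0.142857=-0.0006; V=7.269193+0.004319+-0.000617=7.2729
k=7 load: inc=-0.000617, refl=-0.000617·0.333333=-0.0002; V=7.273513+-0.000617+-0.000206=7.2727

0 0 source 5.7143
1 3 load 7.6190
2 6 source 7.3469
3 9 load 7.2562
4 12 source 7.2692
5 15 load 7.2735
6 18 source 7.2729
7 21 load 7.2727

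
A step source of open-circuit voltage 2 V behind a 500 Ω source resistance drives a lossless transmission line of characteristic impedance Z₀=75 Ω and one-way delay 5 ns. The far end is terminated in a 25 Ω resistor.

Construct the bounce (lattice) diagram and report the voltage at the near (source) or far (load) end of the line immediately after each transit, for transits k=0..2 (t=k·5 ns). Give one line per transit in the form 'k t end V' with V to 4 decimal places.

Γ_L=-0.500000, Γ_S=0.739130; launch V₁=2·75/575=0.260870
k=0 src: V=0.2609
k=1 load: inc=0.260870, refl=0.260870·-0.500000=-0.1304; V=0.000000+0.260870+-0.130435=0.1304
k=2 src: inc=-0.130435, refl=-0.130435·0.739130=-0.0964; V=0.260870+-0.130435+-0.096408=0.0340

0 0 source 0.2609
1 5 load 0.1304
2 10 source 0.0340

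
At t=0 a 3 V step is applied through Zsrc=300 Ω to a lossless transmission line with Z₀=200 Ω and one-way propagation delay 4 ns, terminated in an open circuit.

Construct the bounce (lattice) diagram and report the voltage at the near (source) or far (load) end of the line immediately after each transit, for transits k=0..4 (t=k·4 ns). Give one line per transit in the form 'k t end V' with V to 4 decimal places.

0 0 source 1.2000
1 4 load 2.4000
2 8 source 2.6400
3 12 load 2.8800
4 16 source 2.9280

Γ_L=1.000000, Γ_S=0.200000; launch V₁=3·200/500=1.200000
k=0 src: V=1.2000
k=1 load: inc=1.200000, refl=1.200000·1.000000=1.2000; V=0.000000+1.200000+1.200000=2.4000
k=2 src: inc=1.200000, refl=1.200000·0.200000=0.2400; V=1.200000+1.200000+0.240000=2.6400
k=3 load: inc=0.240000, refl=0.240000·1.000000=0.2400; V=2.400000+0.240000+0.240000=2.8800
k=4 src: inc=0.240000, refl=0.240000·0.200000=0.0480; V=2.640000+0.240000+0.048000=2.9280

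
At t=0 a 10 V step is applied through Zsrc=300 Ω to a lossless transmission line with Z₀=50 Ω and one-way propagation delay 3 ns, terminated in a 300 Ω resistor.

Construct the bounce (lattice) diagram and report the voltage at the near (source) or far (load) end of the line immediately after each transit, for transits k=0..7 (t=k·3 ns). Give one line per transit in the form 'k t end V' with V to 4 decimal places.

0 0 source 1.4286
1 3 load 2.4490
2 6 source 3.1778
3 9 load 3.6985
4 12 source 4.0703
5 15 load 4.3359
6 18 source 4.5257
7 21 load 4.6612

Γ_L=0.714286, Γ_S=0.714286; launch V₁=10·50/350=1.428571
k=0 src: V=1.4286
k=1 load: inc=1.428571, refl=1.428571·0.714286=1.0204; V=0.000000+1.428571+1.020408=2.4490
k=2 src: inc=1.020408, refl=1.020408·0.714286=0.7289; V=1.428571+1.020408+0.728863=3.1778
k=3 load: inc=0.728863, refl=0.728863·0.714286=0.5206; V=2.448980+0.728863+0.520616=3.6985
k=4 src: inc=0.520616, refl=0.520616·0.714286=0.3719; V=3.177843+0.520616+0.371869=4.0703
k=5 load: inc=0.371869, refl=0.371869·0.714286=0.2656; V=3.698459+0.371869+0.265621=4.3359
k=6 src: inc=0.265621, refl=0.265621·0.714286=0.1897; V=4.070328+0.265621+0.189729=4.5257
k=7 load: inc=0.189729, refl=0.189729·0.714286=0.1355; V=4.335948+0.189729+0.135521=4.6612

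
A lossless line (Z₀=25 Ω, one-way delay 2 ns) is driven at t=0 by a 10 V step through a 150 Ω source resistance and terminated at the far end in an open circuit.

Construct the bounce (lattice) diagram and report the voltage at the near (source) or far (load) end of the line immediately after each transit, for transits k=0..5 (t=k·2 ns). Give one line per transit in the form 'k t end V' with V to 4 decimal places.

0 0 source 1.4286
1 2 load 2.8571
2 4 source 3.8776
3 6 load 4.8980
4 8 source 5.6268
5 10 load 6.3557

Γ_L=1.000000, Γ_S=0.714286; launch V₁=10·25/175=1.428571
k=0 src: V=1.4286
k=1 load: inc=1.428571, refl=1.428571·1.000000=1.4286; V=0.000000+1.428571+1.428571=2.8571
k=2 src: inc=1.428571, refl=1.428571·0.714286=1.0204; V=1.428571+1.428571+1.020408=3.8776
k=3 load: inc=1.020408, refl=1.020408·1.000000=1.0204; V=2.857143+1.020408+1.020408=4.8980
k=4 src: inc=1.020408, refl=1.020408·0.714286=0.7289; V=3.877551+1.020408+0.728863=5.6268
k=5 load: inc=0.728863, refl=0.728863·1.000000=0.7289; V=4.897959+0.728863+0.728863=6.3557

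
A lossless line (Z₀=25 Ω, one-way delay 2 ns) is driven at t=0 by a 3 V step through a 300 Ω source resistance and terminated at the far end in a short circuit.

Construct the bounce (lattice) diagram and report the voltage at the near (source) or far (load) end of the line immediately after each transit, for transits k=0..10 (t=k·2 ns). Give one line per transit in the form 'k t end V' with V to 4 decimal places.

Γ_L=-1.000000, Γ_S=0.846154; launch V₁=3·25/325=0.230769
k=0 src: V=0.2308
k=1 load: inc=0.230769, refl=0.230769·-1.000000=-0.2308; V=0.000000+0.230769+-0.230769=0.0000
k=2 src: inc=-0.230769, refl=-0.230769·0.846154=-0.1953; V=0.230769+-0.230769+-0.195266=-0.1953
k=3 load: inc=-0.195266, refl=-0.195266·-1.000000=0.1953; V=0.000000+-0.195266+0.195266=0.0000
k=4 src: inc=0.195266, refl=0.195266·0.846154=0.1652; V=-0.195266+0.195266+0.165225=0.1652
k=5 load: inc=0.165225, refl=0.165225·-1.000000=-0.1652; V=0.000000+0.165225+-0.165225=0.0000
k=6 src: inc=-0.165225, refl=-0.165225·0.846154=-0.1398; V=0.165225+-0.165225+-0.139806=-0.1398
k=7 load: inc=-0.139806, refl=-0.139806·-1.000000=0.1398; V=0.000000+-0.139806+0.139806=0.0000
k=8 src: inc=0.139806, refl=0.139806·0.846154=0.1183; V=-0.139806+0.139806+0.118297=0.1183
k=9 load: inc=0.118297, refl=0.118297·-1.000000=-0.1183; V=0.000000+0.118297+-0.118297=0.0000
k=10 src: inc=-0.118297, refl=-0.118297·0.846154=-0.1001; V=0.118297+-0.118297+-0.100098=-0.1001

0 0 source 0.2308
1 2 load 0.0000
2 4 source -0.1953
3 6 load 0.0000
4 8 source 0.1652
5 10 load 0.0000
6 12 source -0.1398
7 14 load 0.0000
8 16 source 0.1183
9 18 load 0.0000
10 20 source -0.1001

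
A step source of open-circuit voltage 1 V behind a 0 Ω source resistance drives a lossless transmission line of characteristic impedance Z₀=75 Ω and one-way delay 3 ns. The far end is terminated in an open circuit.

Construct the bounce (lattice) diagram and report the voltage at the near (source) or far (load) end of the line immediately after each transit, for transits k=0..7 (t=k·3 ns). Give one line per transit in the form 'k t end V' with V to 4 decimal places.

Γ_L=1.000000, Γ_S=-1.000000; launch V₁=1·75/75=1.000000
k=0 src: V=1.0000
k=1 load: inc=1.000000, refl=1.000000·1.000000=1.0000; V=0.000000+1.000000+1.000000=2.0000
k=2 src: inc=1.000000, refl=1.000000·-1.000000=-1.0000; V=1.000000+1.000000+-1.000000=1.0000
k=3 load: inc=-1.000000, refl=-1.000000·1.000000=-1.0000; V=2.000000+-1.000000+-1.000000=0.0000
k=4 src: inc=-1.000000, refl=-1.000000·-1.000000=1.0000; V=1.000000+-1.000000+1.000000=1.0000
k=5 load: inc=1.000000, refl=1.000000·1.000000=1.0000; V=0.000000+1.000000+1.000000=2.0000
k=6 src: inc=1.000000, refl=1.000000·-1.000000=-1.0000; V=1.000000+1.000000+-1.000000=1.0000
k=7 load: inc=-1.000000, refl=-1.000000·1.000000=-1.0000; V=2.000000+-1.000000+-1.000000=0.0000

0 0 source 1.0000
1 3 load 2.0000
2 6 source 1.0000
3 9 load 0.0000
4 12 source 1.0000
5 15 load 2.0000
6 18 source 1.0000
7 21 load 0.0000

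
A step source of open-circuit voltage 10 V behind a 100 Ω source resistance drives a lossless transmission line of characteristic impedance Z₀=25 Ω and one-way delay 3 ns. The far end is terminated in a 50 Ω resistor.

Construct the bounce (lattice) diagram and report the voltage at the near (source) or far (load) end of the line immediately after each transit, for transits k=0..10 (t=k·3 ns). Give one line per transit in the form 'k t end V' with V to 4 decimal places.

Γ_L=0.333333, Γ_S=0.600000; launch V₁=10·25/125=2.000000
k=0 src: V=2.0000
k=1 load: inc=2.000000, refl=2.000000·0.333333=0.6667; V=0.000000+2.000000+0.666667=2.6667
k=2 src: inc=0.666667, refl=0.666667·0.600000=0.4000; V=2.000000+0.666667+0.400000=3.0667
k=3 load: inc=0.400000, refl=0.400000·0.333333=0.1333; V=2.666667+0.400000+0.133333=3.2000
k=4 src: inc=0.133333, refl=0.133333·0.600000=0.0800; V=3.066667+0.133333+0.080000=3.2800
k=5 load: inc=0.080000, refl=0.080000·0.333333=0.0267; V=3.200000+0.080000+0.026667=3.3067
k=6 src: inc=0.026667, refl=0.026667·0.600000=0.0160; V=3.280000+0.026667+0.016000=3.3227
k=7 load: inc=0.016000, refl=0.016000·0.333333=0.0053; V=3.306667+0.016000+0.005333=3.3280
k=8 src: inc=0.005333, refl=0.005333·0.600000=0.0032; V=3.322667+0.005333+0.003200=3.3312
k=9 load: inc=0.003200, refl=0.003200·0.333333=0.0011; V=3.328000+0.003200+0.001067=3.3323
k=10 src: inc=0.001067, refl=0.001067·0.600000=0.0006; V=3.331200+0.001067+0.000640=3.3329

0 0 source 2.0000
1 3 load 2.6667
2 6 source 3.0667
3 9 load 3.2000
4 12 source 3.2800
5 15 load 3.3067
6 18 source 3.3227
7 21 load 3.3280
8 24 source 3.3312
9 27 load 3.3323
10 30 source 3.3329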